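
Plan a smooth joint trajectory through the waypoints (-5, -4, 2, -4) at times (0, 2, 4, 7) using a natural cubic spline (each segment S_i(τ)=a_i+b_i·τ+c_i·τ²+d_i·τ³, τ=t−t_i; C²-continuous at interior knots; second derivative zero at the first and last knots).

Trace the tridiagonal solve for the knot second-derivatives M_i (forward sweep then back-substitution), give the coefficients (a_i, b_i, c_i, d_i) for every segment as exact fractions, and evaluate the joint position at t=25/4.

  seg 0: a=-5 b=-8/19 c=0 d=35/152
  seg 1: a=-4 b=89/38 c=105/76 d=-10/19
  seg 2: a=2 b=59/38 c=-135/76 d=15/76
S(25/4) = -6085/4864

Δ: Δ0=1/2, Δ1=3, Δ2=-2
row 1: diag=8, rhs=15; c'=1/4, d'=15/8
row 2: denom=10−2·1/4=19/2; d'=(-30−2·15/8)/(19/2)=-135/38
back: M2=-135/38
back: M1=15/8−1/4·-135/38=105/38
M: M0=0, M1=105/38, M2=-135/38, M3=0
seg 0: a=-5, c=M0/2=0, d=(M1−M0)/(6·2)=35/152, b=Δ0−h0·(2M0+M1)/6=-8/19
seg 1: a=-4, c=M1/2=105/76, d=(M2−M1)/(6·2)=-10/19, b=Δ1−h1·(2M1+M2)/6=89/38
seg 2: a=2, c=M2/2=-135/76, d=(M3−M2)/(6·3)=15/76, b=Δ2−h2·(2M2+M3)/6=59/38
t_q=25/4 → seg 2, τ=9/4; S=2+59/38·τ+-135/76·τ²+15/76·τ³=-6085/4864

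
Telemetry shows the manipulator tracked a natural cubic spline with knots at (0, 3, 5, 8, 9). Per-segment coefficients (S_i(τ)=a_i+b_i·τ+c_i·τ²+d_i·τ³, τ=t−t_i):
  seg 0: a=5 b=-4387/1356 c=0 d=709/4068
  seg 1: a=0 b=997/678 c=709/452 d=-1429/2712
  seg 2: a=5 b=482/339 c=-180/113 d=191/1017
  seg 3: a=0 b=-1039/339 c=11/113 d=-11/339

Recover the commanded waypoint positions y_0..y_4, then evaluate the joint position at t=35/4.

y_0=5 y_1=0 y_2=5 y_3=0 y_4=-3
S(35/4) = -16327/7232

y_0 = S_0(0) = a_0 = 5
y_1 = S_1(0) = a_1 = 0
y_2 = S_2(0) = a_2 = 5
y_3 = S_3(0) = a_3 = 0
y_4 = S_3(1) = -3
t_q=35/4 is in segment 3 (τ=3/4); S_3(τ)=-16327/7232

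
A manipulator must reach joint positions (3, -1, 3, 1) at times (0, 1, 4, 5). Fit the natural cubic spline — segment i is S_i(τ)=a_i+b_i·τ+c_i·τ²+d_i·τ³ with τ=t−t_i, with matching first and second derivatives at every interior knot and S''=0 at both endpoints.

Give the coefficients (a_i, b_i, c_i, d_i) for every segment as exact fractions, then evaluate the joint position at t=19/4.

Δ: Δ0=-4, Δ1=4/3, Δ2=-2
row 1: diag=8, rhs=32; c'=3/8, d'=4
row 2: denom=8−3·3/8=55/8; d'=(-20−3·4)/(55/8)=-256/55
back: M2=-256/55
back: M1=4−3/8·-256/55=316/55
M: M0=0, M1=316/55, M2=-256/55, M3=0
seg 0: a=3, c=M0/2=0, d=(M1−M0)/(6·1)=158/165, b=Δ0−h0·(2M0+M1)/6=-818/165
seg 1: a=-1, c=M1/2=158/55, d=(M2−M1)/(6·3)=-26/45, b=Δ1−h1·(2M1+M2)/6=-344/165
seg 2: a=3, c=M2/2=-128/55, d=(M3−M2)/(6·1)=128/165, b=Δ2−h2·(2M2+M3)/6=-74/165
t_q=19/4 → seg 2, τ=3/4; S=3+-74/165·τ+-128/55·τ²+128/165·τ³=37/22

  seg 0: a=3 b=-818/165 c=0 d=158/165
  seg 1: a=-1 b=-344/165 c=158/55 d=-26/45
  seg 2: a=3 b=-74/165 c=-128/55 d=128/165
S(19/4) = 37/22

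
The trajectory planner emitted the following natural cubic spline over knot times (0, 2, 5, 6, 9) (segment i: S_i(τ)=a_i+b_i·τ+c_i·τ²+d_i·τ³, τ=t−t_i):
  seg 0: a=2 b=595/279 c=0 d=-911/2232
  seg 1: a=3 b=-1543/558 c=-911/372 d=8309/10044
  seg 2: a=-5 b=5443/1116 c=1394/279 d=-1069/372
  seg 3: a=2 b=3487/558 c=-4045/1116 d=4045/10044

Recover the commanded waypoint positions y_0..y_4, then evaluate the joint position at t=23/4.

y_0=2 y_1=3 y_2=-5 y_3=2 y_4=-1
S(23/4) = 6097/23808

y_0 = S_0(0) = a_0 = 2
y_1 = S_1(0) = a_1 = 3
y_2 = S_2(0) = a_2 = -5
y_3 = S_3(0) = a_3 = 2
y_4 = S_3(3) = -1
t_q=23/4 is in segment 2 (τ=3/4); S_2(τ)=6097/23808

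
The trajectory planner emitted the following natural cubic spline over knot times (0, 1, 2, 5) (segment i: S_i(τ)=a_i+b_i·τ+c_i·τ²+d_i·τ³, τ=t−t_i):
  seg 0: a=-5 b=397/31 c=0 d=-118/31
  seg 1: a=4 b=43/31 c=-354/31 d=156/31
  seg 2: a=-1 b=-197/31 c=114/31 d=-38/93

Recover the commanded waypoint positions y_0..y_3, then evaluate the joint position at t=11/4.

y_0=-5 y_1=4 y_2=-1 y_3=2
S(11/4) = -3839/992

y_0 = S_0(0) = a_0 = -5
y_1 = S_1(0) = a_1 = 4
y_2 = S_2(0) = a_2 = -1
y_3 = S_2(3) = 2
t_q=11/4 is in segment 2 (τ=3/4); S_2(τ)=-3839/992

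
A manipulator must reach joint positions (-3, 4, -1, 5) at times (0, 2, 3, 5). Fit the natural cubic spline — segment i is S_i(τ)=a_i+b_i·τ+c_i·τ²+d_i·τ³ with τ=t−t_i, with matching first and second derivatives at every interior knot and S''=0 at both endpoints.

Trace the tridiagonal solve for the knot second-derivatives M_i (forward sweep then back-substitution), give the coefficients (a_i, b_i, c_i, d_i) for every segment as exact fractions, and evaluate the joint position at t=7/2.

Δ: Δ0=7/2, Δ1=-5, Δ2=3
row 1: diag=6, rhs=-51; c'=1/6, d'=-17/2
row 2: denom=6−1·1/6=35/6; d'=(48−1·-17/2)/(35/6)=339/35
back: M2=339/35
back: M1=-17/2−1/6·339/35=-354/35
M: M0=0, M1=-354/35, M2=339/35, M3=0
seg 0: a=-3, c=M0/2=0, d=(M1−M0)/(6·2)=-59/70, b=Δ0−h0·(2M0+M1)/6=481/70
seg 1: a=4, c=M1/2=-177/35, d=(M2−M1)/(6·1)=33/10, b=Δ1−h1·(2M1+M2)/6=-227/70
seg 2: a=-1, c=M2/2=339/70, d=(M3−M2)/(6·2)=-113/140, b=Δ2−h2·(2M2+M3)/6=-121/35
t_q=7/2 → seg 2, τ=1/2; S=-1+-121/35·τ+339/70·τ²+-113/140·τ³=-259/160

  seg 0: a=-3 b=481/70 c=0 d=-59/70
  seg 1: a=4 b=-227/70 c=-177/35 d=33/10
  seg 2: a=-1 b=-121/35 c=339/70 d=-113/140
S(7/2) = -259/160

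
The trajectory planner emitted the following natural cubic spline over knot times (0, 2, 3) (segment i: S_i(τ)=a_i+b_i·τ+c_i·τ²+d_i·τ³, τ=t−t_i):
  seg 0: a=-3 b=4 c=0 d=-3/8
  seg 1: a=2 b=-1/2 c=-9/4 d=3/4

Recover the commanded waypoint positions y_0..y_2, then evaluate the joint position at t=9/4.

y_0 = S_0(0) = a_0 = -3
y_1 = S_1(0) = a_1 = 2
y_2 = S_1(1) = 0
t_q=9/4 is in segment 1 (τ=1/4); S_1(τ)=447/256

y_0=-3 y_1=2 y_2=0
S(9/4) = 447/256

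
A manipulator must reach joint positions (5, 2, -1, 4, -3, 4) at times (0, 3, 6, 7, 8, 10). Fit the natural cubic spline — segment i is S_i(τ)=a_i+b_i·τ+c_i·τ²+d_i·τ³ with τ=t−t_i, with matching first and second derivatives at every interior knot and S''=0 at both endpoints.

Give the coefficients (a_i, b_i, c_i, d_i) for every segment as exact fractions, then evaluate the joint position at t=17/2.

  seg 0: a=5 b=37/1286 c=0 d=-147/1286
  seg 1: a=2 b=-1966/643 c=-1323/1286 d=735/1286
  seg 2: a=-1 b=7975/1286 c=2646/643 d=-6837/1286
  seg 3: a=4 b=-976/643 c=-15219/1286 d=8169/1286
  seg 4: a=-3 b=-7883/1286 c=4644/643 d=-774/643
S(17/2) = -5671/1286

Δ: Δ0=-1, Δ1=-1, Δ2=5, Δ3=-7, Δ4=7/2
row 1: diag=12, rhs=0; c'=1/4, d'=0
row 2: denom=8−3·1/4=29/4; d'=(36−3·0)/(29/4)=144/29
row 3: denom=4−1·4/29=112/29; d'=(-72−1·144/29)/(112/29)=-279/14
row 4: denom=6−1·29/112=643/112; d'=(63−1·-279/14)/(643/112)=9288/643
back: M4=9288/643
back: M3=-279/14−29/112·9288/643=-15219/643
back: M2=144/29−4/29·-15219/643=5292/643
back: M1=0−1/4·5292/643=-1323/643
M: M0=0, M1=-1323/643, M2=5292/643, M3=-15219/643, M4=9288/643, M5=0
seg 0: a=5, c=M0/2=0, d=(M1−M0)/(6·3)=-147/1286, b=Δ0−h0·(2M0+M1)/6=37/1286
seg 1: a=2, c=M1/2=-1323/1286, d=(M2−M1)/(6·3)=735/1286, b=Δ1−h1·(2M1+M2)/6=-1966/643
seg 2: a=-1, c=M2/2=2646/643, d=(M3−M2)/(6·1)=-6837/1286, b=Δ2−h2·(2M2+M3)/6=7975/1286
seg 3: a=4, c=M3/2=-15219/1286, d=(M4−M3)/(6·1)=8169/1286, b=Δ3−h3·(2M3+M4)/6=-976/643
seg 4: a=-3, c=M4/2=4644/643, d=(M5−M4)/(6·2)=-774/643, b=Δ4−h4·(2M4+M5)/6=-7883/1286
t_q=17/2 → seg 4, τ=1/2; S=-3+-7883/1286·τ+4644/643·τ²+-774/643·τ³=-5671/1286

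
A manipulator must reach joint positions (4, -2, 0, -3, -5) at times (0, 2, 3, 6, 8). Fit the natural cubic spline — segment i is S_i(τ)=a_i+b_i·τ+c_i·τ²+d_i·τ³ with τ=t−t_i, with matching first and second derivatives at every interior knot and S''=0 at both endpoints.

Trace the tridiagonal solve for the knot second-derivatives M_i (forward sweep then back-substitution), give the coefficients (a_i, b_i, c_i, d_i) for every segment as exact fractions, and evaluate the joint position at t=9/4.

  seg 0: a=4 b=-1009/208 c=0 d=385/832
  seg 1: a=-2 b=73/104 c=1155/416 d=-615/416
  seg 2: a=0 b=757/416 c=-345/208 d=23/96
  seg 3: a=-3 b=-173/104 c=207/416 d=-69/832
S(9/4) = -44571/26624

Δ: Δ0=-3, Δ1=2, Δ2=-1, Δ3=-1
row 1: diag=6, rhs=30; c'=1/6, d'=5
row 2: denom=8−1·1/6=47/6; d'=(-18−1·5)/(47/6)=-138/47
row 3: denom=10−3·18/47=416/47; d'=(0−3·-138/47)/(416/47)=207/208
back: M3=207/208
back: M2=-138/47−18/47·207/208=-345/104
back: M1=5−1/6·-345/104=1155/208
M: M0=0, M1=1155/208, M2=-345/104, M3=207/208, M4=0
seg 0: a=4, c=M0/2=0, d=(M1−M0)/(6·2)=385/832, b=Δ0−h0·(2M0+M1)/6=-1009/208
seg 1: a=-2, c=M1/2=1155/416, d=(M2−M1)/(6·1)=-615/416, b=Δ1−h1·(2M1+M2)/6=73/104
seg 2: a=0, c=M2/2=-345/208, d=(M3−M2)/(6·3)=23/96, b=Δ2−h2·(2M2+M3)/6=757/416
seg 3: a=-3, c=M3/2=207/416, d=(M4−M3)/(6·2)=-69/832, b=Δ3−h3·(2M3+M4)/6=-173/104
t_q=9/4 → seg 1, τ=1/4; S=-2+73/104·τ+1155/416·τ²+-615/416·τ³=-44571/26624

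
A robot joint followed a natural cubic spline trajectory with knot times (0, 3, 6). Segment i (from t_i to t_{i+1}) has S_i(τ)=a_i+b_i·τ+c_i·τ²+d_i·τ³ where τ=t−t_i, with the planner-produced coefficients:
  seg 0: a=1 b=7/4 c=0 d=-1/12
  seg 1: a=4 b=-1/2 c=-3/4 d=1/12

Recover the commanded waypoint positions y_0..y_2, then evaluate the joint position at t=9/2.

y_0 = S_0(0) = a_0 = 1
y_1 = S_1(0) = a_1 = 4
y_2 = S_1(3) = -2
t_q=9/2 is in segment 1 (τ=3/2); S_1(τ)=59/32

y_0=1 y_1=4 y_2=-2
S(9/2) = 59/32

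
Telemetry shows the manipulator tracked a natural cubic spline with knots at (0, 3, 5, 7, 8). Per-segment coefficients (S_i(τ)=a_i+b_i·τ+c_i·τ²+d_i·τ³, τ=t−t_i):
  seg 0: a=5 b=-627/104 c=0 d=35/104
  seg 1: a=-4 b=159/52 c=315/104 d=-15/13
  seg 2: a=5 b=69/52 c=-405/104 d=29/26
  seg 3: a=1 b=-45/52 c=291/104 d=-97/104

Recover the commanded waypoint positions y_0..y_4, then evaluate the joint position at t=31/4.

y_0 = S_0(0) = a_0 = 5
y_1 = S_1(0) = a_1 = -4
y_2 = S_2(0) = a_2 = 5
y_3 = S_3(0) = a_3 = 1
y_4 = S_3(1) = 2
t_q=31/4 is in segment 3 (τ=3/4); S_3(τ)=10193/6656

y_0=5 y_1=-4 y_2=5 y_3=1 y_4=2
S(31/4) = 10193/6656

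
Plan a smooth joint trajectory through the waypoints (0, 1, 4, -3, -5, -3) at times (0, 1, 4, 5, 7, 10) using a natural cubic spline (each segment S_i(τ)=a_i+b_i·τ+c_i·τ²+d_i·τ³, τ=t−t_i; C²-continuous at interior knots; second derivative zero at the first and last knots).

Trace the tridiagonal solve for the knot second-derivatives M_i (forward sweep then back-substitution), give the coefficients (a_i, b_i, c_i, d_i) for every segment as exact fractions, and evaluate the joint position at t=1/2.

  seg 0: a=0 b=743/1500 c=0 d=757/1500
  seg 1: a=1 b=1507/750 c=757/500 d=-8327/13500
  seg 2: a=4 b=-8341/1500 c=-1514/375 d=1299/500
  seg 3: a=-3 b=-4381/750 c=1127/300 d=-167/250
  seg 4: a=-5 b=877/750 c=-377/1500 d=377/13500
S(1/2) = 1243/4000

Δ: Δ0=1, Δ1=1, Δ2=-7, Δ3=-1, Δ4=2/3
row 1: diag=8, rhs=0; c'=3/8, d'=0
row 2: denom=8−3·3/8=55/8; d'=(-48−3·0)/(55/8)=-384/55
row 3: denom=6−1·8/55=322/55; d'=(36−1·-384/55)/(322/55)=1182/161
row 4: denom=10−2·55/161=1500/161; d'=(10−2·1182/161)/(1500/161)=-377/750
back: M4=-377/750
back: M3=1182/161−55/161·-377/750=1127/150
back: M2=-384/55−8/55·1127/150=-3028/375
back: M1=0−3/8·-3028/375=757/250
M: M0=0, M1=757/250, M2=-3028/375, M3=1127/150, M4=-377/750, M5=0
seg 0: a=0, c=M0/2=0, d=(M1−M0)/(6·1)=757/1500, b=Δ0−h0·(2M0+M1)/6=743/1500
seg 1: a=1, c=M1/2=757/500, d=(M2−M1)/(6·3)=-8327/13500, b=Δ1−h1·(2M1+M2)/6=1507/750
seg 2: a=4, c=M2/2=-1514/375, d=(M3−M2)/(6·1)=1299/500, b=Δ2−h2·(2M2+M3)/6=-8341/1500
seg 3: a=-3, c=M3/2=1127/300, d=(M4−M3)/(6·2)=-167/250, b=Δ3−h3·(2M3+M4)/6=-4381/750
seg 4: a=-5, c=M4/2=-377/1500, d=(M5−M4)/(6·3)=377/13500, b=Δ4−h4·(2M4+M5)/6=877/750
t_q=1/2 → seg 0, τ=1/2; S=0+743/1500·τ+0·τ²+757/1500·τ³=1243/4000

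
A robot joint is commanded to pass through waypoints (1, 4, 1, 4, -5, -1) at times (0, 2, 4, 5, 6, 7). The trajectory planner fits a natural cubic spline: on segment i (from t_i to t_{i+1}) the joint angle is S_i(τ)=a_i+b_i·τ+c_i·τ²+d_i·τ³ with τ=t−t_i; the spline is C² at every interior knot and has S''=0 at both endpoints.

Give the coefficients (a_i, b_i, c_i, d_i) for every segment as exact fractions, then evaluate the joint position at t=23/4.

Δ: Δ0=3/2, Δ1=-3/2, Δ2=3, Δ3=-9, Δ4=4
row 1: diag=8, rhs=-18; c'=1/4, d'=-9/4
row 2: denom=6−2·1/4=11/2; d'=(27−2·-9/4)/(11/2)=63/11
row 3: denom=4−1·2/11=42/11; d'=(-72−1·63/11)/(42/11)=-285/14
row 4: denom=4−1·11/42=157/42; d'=(78−1·-285/14)/(157/42)=4131/157
back: M4=4131/157
back: M3=-285/14−11/42·4131/157=-4278/157
back: M2=63/11−2/11·-4278/157=1677/157
back: M1=-9/4−1/4·1677/157=-1545/314
M: M0=0, M1=-1545/314, M2=1677/157, M3=-4278/157, M4=4131/157, M5=0
seg 0: a=1, c=M0/2=0, d=(M1−M0)/(6·2)=-515/1256, b=Δ0−h0·(2M0+M1)/6=493/157
seg 1: a=4, c=M1/2=-1545/628, d=(M2−M1)/(6·2)=1633/1256, b=Δ1−h1·(2M1+M2)/6=-559/314
seg 2: a=1, c=M2/2=1677/314, d=(M3−M2)/(6·1)=-1985/314, b=Δ2−h2·(2M2+M3)/6=625/157
seg 3: a=4, c=M3/2=-2139/157, d=(M4−M3)/(6·1)=2803/314, b=Δ3−h3·(2M3+M4)/6=-1351/314
seg 4: a=-5, c=M4/2=4131/314, d=(M5−M4)/(6·1)=-1377/314, b=Δ4−h4·(2M4+M5)/6=-749/157
t_q=23/4 → seg 3, τ=3/4; S=4+-1351/314·τ+-2139/157·τ²+2803/314·τ³=-62791/20096

  seg 0: a=1 b=493/157 c=0 d=-515/1256
  seg 1: a=4 b=-559/314 c=-1545/628 d=1633/1256
  seg 2: a=1 b=625/157 c=1677/314 d=-1985/314
  seg 3: a=4 b=-1351/314 c=-2139/157 d=2803/314
  seg 4: a=-5 b=-749/157 c=4131/314 d=-1377/314
S(23/4) = -62791/20096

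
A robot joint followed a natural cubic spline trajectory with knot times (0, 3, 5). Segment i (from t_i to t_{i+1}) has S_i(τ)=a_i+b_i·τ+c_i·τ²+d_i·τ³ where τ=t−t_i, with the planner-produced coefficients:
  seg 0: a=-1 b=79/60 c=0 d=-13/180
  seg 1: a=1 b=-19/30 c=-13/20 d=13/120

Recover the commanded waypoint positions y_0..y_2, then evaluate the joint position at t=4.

y_0 = S_0(0) = a_0 = -1
y_1 = S_1(0) = a_1 = 1
y_2 = S_1(2) = -2
t_q=4 is in segment 1 (τ=1); S_1(τ)=-7/40

y_0=-1 y_1=1 y_2=-2
S(4) = -7/40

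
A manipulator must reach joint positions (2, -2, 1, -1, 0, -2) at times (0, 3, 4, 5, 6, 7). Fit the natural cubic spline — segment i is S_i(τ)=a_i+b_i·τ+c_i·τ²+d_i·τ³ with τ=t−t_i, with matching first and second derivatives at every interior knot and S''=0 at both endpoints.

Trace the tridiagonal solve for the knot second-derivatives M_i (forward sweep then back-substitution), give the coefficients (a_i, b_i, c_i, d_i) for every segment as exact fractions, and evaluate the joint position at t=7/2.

  seg 0: a=2 b=-4726/1299 c=0 d=998/3897
  seg 1: a=-2 b=4256/1299 c=998/433 d=-3353/1299
  seg 2: a=1 b=185/1299 c=-2355/433 d=4282/1299
  seg 3: a=-1 b=-1099/1299 c=1927/433 d=-3383/1299
  seg 4: a=0 b=314/1299 c=-1456/433 d=1456/1299
S(7/2) = -375/3464

Δ: Δ0=-4/3, Δ1=3, Δ2=-2, Δ3=1, Δ4=-2
row 1: diag=8, rhs=26; c'=1/8, d'=13/4
row 2: denom=4−1·1/8=31/8; d'=(-30−1·13/4)/(31/8)=-266/31
row 3: denom=4−1·8/31=116/31; d'=(18−1·-266/31)/(116/31)=206/29
row 4: denom=4−1·31/116=433/116; d'=(-18−1·206/29)/(433/116)=-2912/433
back: M4=-2912/433
back: M3=206/29−31/116·-2912/433=3854/433
back: M2=-266/31−8/31·3854/433=-4710/433
back: M1=13/4−1/8·-4710/433=1996/433
M: M0=0, M1=1996/433, M2=-4710/433, M3=3854/433, M4=-2912/433, M5=0
seg 0: a=2, c=M0/2=0, d=(M1−M0)/(6·3)=998/3897, b=Δ0−h0·(2M0+M1)/6=-4726/1299
seg 1: a=-2, c=M1/2=998/433, d=(M2−M1)/(6·1)=-3353/1299, b=Δ1−h1·(2M1+M2)/6=4256/1299
seg 2: a=1, c=M2/2=-2355/433, d=(M3−M2)/(6·1)=4282/1299, b=Δ2−h2·(2M2+M3)/6=185/1299
seg 3: a=-1, c=M3/2=1927/433, d=(M4−M3)/(6·1)=-3383/1299, b=Δ3−h3·(2M3+M4)/6=-1099/1299
seg 4: a=0, c=M4/2=-1456/433, d=(M5−M4)/(6·1)=1456/1299, b=Δ4−h4·(2M4+M5)/6=314/1299
t_q=7/2 → seg 1, τ=1/2; S=-2+4256/1299·τ+998/433·τ²+-3353/1299·τ³=-375/3464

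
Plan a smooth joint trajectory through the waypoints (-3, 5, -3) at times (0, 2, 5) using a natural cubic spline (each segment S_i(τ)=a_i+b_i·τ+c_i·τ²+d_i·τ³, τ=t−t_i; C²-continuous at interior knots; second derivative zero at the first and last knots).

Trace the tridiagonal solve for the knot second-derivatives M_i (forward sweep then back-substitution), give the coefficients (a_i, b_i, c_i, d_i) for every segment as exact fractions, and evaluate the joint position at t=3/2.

Δ: Δ0=4, Δ1=-8/3
row 1: diag=10, rhs=-40; c'=3/10, d'=-4
back: M1=-4
M: M0=0, M1=-4, M2=0
seg 0: a=-3, c=M0/2=0, d=(M1−M0)/(6·2)=-1/3, b=Δ0−h0·(2M0+M1)/6=16/3
seg 1: a=5, c=M1/2=-2, d=(M2−M1)/(6·3)=2/9, b=Δ1−h1·(2M1+M2)/6=4/3
t_q=3/2 → seg 0, τ=3/2; S=-3+16/3·τ+0·τ²+-1/3·τ³=31/8

  seg 0: a=-3 b=16/3 c=0 d=-1/3
  seg 1: a=5 b=4/3 c=-2 d=2/9
S(3/2) = 31/8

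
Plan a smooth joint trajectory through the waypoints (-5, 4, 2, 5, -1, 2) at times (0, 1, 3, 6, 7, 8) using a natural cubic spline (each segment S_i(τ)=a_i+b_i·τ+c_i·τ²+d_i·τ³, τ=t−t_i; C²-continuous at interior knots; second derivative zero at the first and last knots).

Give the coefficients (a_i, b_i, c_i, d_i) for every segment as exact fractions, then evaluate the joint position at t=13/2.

Δ: Δ0=9, Δ1=-1, Δ2=1, Δ3=-6, Δ4=3
row 1: diag=6, rhs=-60; c'=1/3, d'=-10
row 2: denom=10−2·1/3=28/3; d'=(12−2·-10)/(28/3)=24/7
row 3: denom=8−3·9/28=197/28; d'=(-42−3·24/7)/(197/28)=-1464/197
row 4: denom=4−1·28/197=760/197; d'=(54−1·-1464/197)/(760/197)=6051/380
back: M4=6051/380
back: M3=-1464/197−28/197·6051/380=-921/95
back: M2=24/7−9/28·-921/95=2487/380
back: M1=-10−1/3·2487/380=-4629/380
M: M0=0, M1=-4629/380, M2=2487/380, M3=-921/95, M4=6051/380, M5=0
seg 0: a=-5, c=M0/2=0, d=(M1−M0)/(6·1)=-1543/760, b=Δ0−h0·(2M0+M1)/6=8383/760
seg 1: a=4, c=M1/2=-4629/760, d=(M2−M1)/(6·2)=593/380, b=Δ1−h1·(2M1+M2)/6=1877/380
seg 2: a=2, c=M2/2=2487/760, d=(M3−M2)/(6·3)=-2057/2280, b=Δ2−h2·(2M2+M3)/6=-53/76
seg 3: a=5, c=M3/2=-921/190, d=(M4−M3)/(6·1)=649/152, b=Δ3−h3·(2M3+M4)/6=-4121/760
seg 4: a=-1, c=M4/2=6051/760, d=(M5−M4)/(6·1)=-2017/760, b=Δ4−h4·(2M4+M5)/6=-877/380
t_q=13/2 → seg 3, τ=1/2; S=5+-4121/760·τ+-921/190·τ²+649/152·τ³=9793/6080

  seg 0: a=-5 b=8383/760 c=0 d=-1543/760
  seg 1: a=4 b=1877/380 c=-4629/760 d=593/380
  seg 2: a=2 b=-53/76 c=2487/760 d=-2057/2280
  seg 3: a=5 b=-4121/760 c=-921/190 d=649/152
  seg 4: a=-1 b=-877/380 c=6051/760 d=-2017/760
S(13/2) = 9793/6080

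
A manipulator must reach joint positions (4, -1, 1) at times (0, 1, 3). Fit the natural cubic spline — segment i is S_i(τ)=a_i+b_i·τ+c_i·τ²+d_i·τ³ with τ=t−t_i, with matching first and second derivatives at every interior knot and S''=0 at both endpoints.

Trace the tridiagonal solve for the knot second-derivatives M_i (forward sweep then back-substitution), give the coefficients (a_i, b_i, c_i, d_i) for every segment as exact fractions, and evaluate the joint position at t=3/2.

  seg 0: a=4 b=-6 c=0 d=1
  seg 1: a=-1 b=-3 c=3 d=-1/2
S(3/2) = -29/16

Δ: Δ0=-5, Δ1=1
row 1: diag=6, rhs=36; c'=1/3, d'=6
back: M1=6
M: M0=0, M1=6, M2=0
seg 0: a=4, c=M0/2=0, d=(M1−M0)/(6·1)=1, b=Δ0−h0·(2M0+M1)/6=-6
seg 1: a=-1, c=M1/2=3, d=(M2−M1)/(6·2)=-1/2, b=Δ1−h1·(2M1+M2)/6=-3
t_q=3/2 → seg 1, τ=1/2; S=-1+-3·τ+3·τ²+-1/2·τ³=-29/16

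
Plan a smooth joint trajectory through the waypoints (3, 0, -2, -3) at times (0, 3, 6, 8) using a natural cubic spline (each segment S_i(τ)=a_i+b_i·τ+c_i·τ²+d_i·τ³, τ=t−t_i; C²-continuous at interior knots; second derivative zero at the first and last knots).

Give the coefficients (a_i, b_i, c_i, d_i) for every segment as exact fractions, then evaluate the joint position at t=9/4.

Δ: Δ0=-1, Δ1=-2/3, Δ2=-1/2
row 1: diag=12, rhs=2; c'=1/4, d'=1/6
row 2: denom=10−3·1/4=37/4; d'=(1−3·1/6)/(37/4)=2/37
back: M2=2/37
back: M1=1/6−1/4·2/37=17/111
M: M0=0, M1=17/111, M2=2/37, M3=0
seg 0: a=3, c=M0/2=0, d=(M1−M0)/(6·3)=17/1998, b=Δ0−h0·(2M0+M1)/6=-239/222
seg 1: a=0, c=M1/2=17/222, d=(M2−M1)/(6·3)=-11/1998, b=Δ1−h1·(2M1+M2)/6=-94/111
seg 2: a=-2, c=M2/2=1/37, d=(M3−M2)/(6·2)=-1/222, b=Δ2−h2·(2M2+M3)/6=-119/222
t_q=9/4 → seg 0, τ=9/4; S=3+-239/222·τ+0·τ²+17/1998·τ³=3195/4736

  seg 0: a=3 b=-239/222 c=0 d=17/1998
  seg 1: a=0 b=-94/111 c=17/222 d=-11/1998
  seg 2: a=-2 b=-119/222 c=1/37 d=-1/222
S(9/4) = 3195/4736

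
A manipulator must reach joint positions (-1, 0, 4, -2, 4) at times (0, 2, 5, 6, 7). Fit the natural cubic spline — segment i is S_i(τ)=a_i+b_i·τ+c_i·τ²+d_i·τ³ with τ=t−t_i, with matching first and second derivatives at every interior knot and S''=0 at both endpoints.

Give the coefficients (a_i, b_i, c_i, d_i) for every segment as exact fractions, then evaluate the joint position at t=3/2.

Δ: Δ0=1/2, Δ1=4/3, Δ2=-6, Δ3=6
row 1: diag=10, rhs=5; c'=3/10, d'=1/2
row 2: denom=8−3·3/10=71/10; d'=(-44−3·1/2)/(71/10)=-455/71
row 3: denom=4−1·10/71=274/71; d'=(72−1·-455/71)/(274/71)=5567/274
back: M3=5567/274
back: M2=-455/71−10/71·5567/274=-1270/137
back: M1=1/2−3/10·-1270/137=899/274
M: M0=0, M1=899/274, M2=-1270/137, M3=5567/274, M4=0
seg 0: a=-1, c=M0/2=0, d=(M1−M0)/(6·2)=899/3288, b=Δ0−h0·(2M0+M1)/6=-244/411
seg 1: a=0, c=M1/2=899/548, d=(M2−M1)/(6·3)=-3439/4932, b=Δ1−h1·(2M1+M2)/6=2209/822
seg 2: a=4, c=M2/2=-635/137, d=(M3−M2)/(6·1)=8107/1644, b=Δ2−h2·(2M2+M3)/6=-10351/1644
seg 3: a=-2, c=M3/2=5567/548, d=(M4−M3)/(6·1)=-5567/1644, b=Δ3−h3·(2M3+M4)/6=-635/822
t_q=3/2 → seg 0, τ=3/2; S=-1+-244/411·τ+0·τ²+899/3288·τ³=-8485/8768

  seg 0: a=-1 b=-244/411 c=0 d=899/3288
  seg 1: a=0 b=2209/822 c=899/548 d=-3439/4932
  seg 2: a=4 b=-10351/1644 c=-635/137 d=8107/1644
  seg 3: a=-2 b=-635/822 c=5567/548 d=-5567/1644
S(3/2) = -8485/8768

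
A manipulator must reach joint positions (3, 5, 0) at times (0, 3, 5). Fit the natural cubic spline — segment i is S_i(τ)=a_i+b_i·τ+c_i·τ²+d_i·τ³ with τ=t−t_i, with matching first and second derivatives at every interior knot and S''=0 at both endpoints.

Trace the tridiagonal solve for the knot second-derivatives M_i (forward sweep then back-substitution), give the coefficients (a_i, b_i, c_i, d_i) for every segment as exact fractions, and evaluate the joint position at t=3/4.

  seg 0: a=3 b=97/60 c=0 d=-19/180
  seg 1: a=5 b=-37/30 c=-19/20 d=19/120
S(3/4) = 1067/256

Δ: Δ0=2/3, Δ1=-5/2
row 1: diag=10, rhs=-19; c'=1/5, d'=-19/10
back: M1=-19/10
M: M0=0, M1=-19/10, M2=0
seg 0: a=3, c=M0/2=0, d=(M1−M0)/(6·3)=-19/180, b=Δ0−h0·(2M0+M1)/6=97/60
seg 1: a=5, c=M1/2=-19/20, d=(M2−M1)/(6·2)=19/120, b=Δ1−h1·(2M1+M2)/6=-37/30
t_q=3/4 → seg 0, τ=3/4; S=3+97/60·τ+0·τ²+-19/180·τ³=1067/256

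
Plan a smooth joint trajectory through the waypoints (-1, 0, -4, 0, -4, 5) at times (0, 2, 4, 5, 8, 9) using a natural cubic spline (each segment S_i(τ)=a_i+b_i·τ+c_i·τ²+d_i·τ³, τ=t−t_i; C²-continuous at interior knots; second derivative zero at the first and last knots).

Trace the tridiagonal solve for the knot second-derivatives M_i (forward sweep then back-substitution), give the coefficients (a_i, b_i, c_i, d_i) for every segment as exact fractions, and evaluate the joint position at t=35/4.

Δ: Δ0=1/2, Δ1=-2, Δ2=4, Δ3=-4/3, Δ4=9
row 1: diag=8, rhs=-15; c'=1/4, d'=-15/8
row 2: denom=6−2·1/4=11/2; d'=(36−2·-15/8)/(11/2)=159/22
row 3: denom=8−1·2/11=86/11; d'=(-32−1·159/22)/(86/11)=-863/172
row 4: denom=8−3·33/86=589/86; d'=(62−3·-863/172)/(589/86)=13253/1178
back: M4=13253/1178
back: M3=-863/172−33/86·13253/1178=-5498/589
back: M2=159/22−2/11·-5498/589=10513/1178
back: M1=-15/8−1/4·10513/1178=-4837/1178
M: M0=0, M1=-4837/1178, M2=10513/1178, M3=-5498/589, M4=13253/1178, M5=0
seg 0: a=-1, c=M0/2=0, d=(M1−M0)/(6·2)=-4837/14136, b=Δ0−h0·(2M0+M1)/6=3302/1767
seg 1: a=0, c=M1/2=-4837/2356, d=(M2−M1)/(6·2)=7675/7068, b=Δ1−h1·(2M1+M2)/6=-7907/3534
seg 2: a=-4, c=M2/2=10513/2356, d=(M3−M2)/(6·1)=-21509/7068, b=Δ2−h2·(2M2+M3)/6=9121/3534
seg 3: a=0, c=M3/2=-2749/589, d=(M4−M3)/(6·3)=8083/7068, b=Δ3−h3·(2M3+M4)/6=16793/7068
seg 4: a=-4, c=M4/2=13253/2356, d=(M5−M4)/(6·1)=-13253/7068, b=Δ4−h4·(2M4+M5)/6=18553/3534
t_q=35/4 → seg 4, τ=3/4; S=-4+18553/3534·τ+13253/2356·τ²+-13253/7068·τ³=348391/150784

  seg 0: a=-1 b=3302/1767 c=0 d=-4837/14136
  seg 1: a=0 b=-7907/3534 c=-4837/2356 d=7675/7068
  seg 2: a=-4 b=9121/3534 c=10513/2356 d=-21509/7068
  seg 3: a=0 b=16793/7068 c=-2749/589 d=8083/7068
  seg 4: a=-4 b=18553/3534 c=13253/2356 d=-13253/7068
S(35/4) = 348391/150784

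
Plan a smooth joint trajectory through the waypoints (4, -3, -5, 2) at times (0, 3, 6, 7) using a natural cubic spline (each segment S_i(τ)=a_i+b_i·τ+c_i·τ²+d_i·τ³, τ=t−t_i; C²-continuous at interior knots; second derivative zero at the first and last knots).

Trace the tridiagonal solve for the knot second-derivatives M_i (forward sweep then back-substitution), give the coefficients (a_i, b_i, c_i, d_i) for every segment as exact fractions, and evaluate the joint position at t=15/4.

  seg 0: a=4 b=-2 c=0 d=-1/27
  seg 1: a=-3 b=-3 c=-1/3 d=10/27
  seg 2: a=-5 b=5 c=3 d=-1
S(15/4) = -169/32

Δ: Δ0=-7/3, Δ1=-2/3, Δ2=7
row 1: diag=12, rhs=10; c'=1/4, d'=5/6
row 2: denom=8−3·1/4=29/4; d'=(46−3·5/6)/(29/4)=6
back: M2=6
back: M1=5/6−1/4·6=-2/3
M: M0=0, M1=-2/3, M2=6, M3=0
seg 0: a=4, c=M0/2=0, d=(M1−M0)/(6·3)=-1/27, b=Δ0−h0·(2M0+M1)/6=-2
seg 1: a=-3, c=M1/2=-1/3, d=(M2−M1)/(6·3)=10/27, b=Δ1−h1·(2M1+M2)/6=-3
seg 2: a=-5, c=M2/2=3, d=(M3−M2)/(6·1)=-1, b=Δ2−h2·(2M2+M3)/6=5
t_q=15/4 → seg 1, τ=3/4; S=-3+-3·τ+-1/3·τ²+10/27·τ³=-169/32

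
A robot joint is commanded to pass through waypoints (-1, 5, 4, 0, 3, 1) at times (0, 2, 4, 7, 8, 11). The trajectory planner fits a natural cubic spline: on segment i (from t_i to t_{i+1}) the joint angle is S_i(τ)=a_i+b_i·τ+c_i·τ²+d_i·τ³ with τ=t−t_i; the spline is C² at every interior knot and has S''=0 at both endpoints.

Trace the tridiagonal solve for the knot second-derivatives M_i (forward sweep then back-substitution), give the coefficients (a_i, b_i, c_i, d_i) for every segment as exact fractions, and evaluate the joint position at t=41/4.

  seg 0: a=-1 b=3968/1053 c=0 d=-809/4212
  seg 1: a=5 b=1541/1053 c=-809/702 d=719/8424
  seg 2: a=4 b=-4469/2106 c=-899/1404 d=11413/37908
  seg 3: a=0 b=9119/4212 c=2179/1053 d=-1733/1404
  seg 4: a=3 b=5477/2106 c=-6881/4212 d=6881/37908
S(41/4) = 79333/29952

Δ: Δ0=3, Δ1=-1/2, Δ2=-4/3, Δ3=3, Δ4=-2/3
row 1: diag=8, rhs=-21; c'=1/4, d'=-21/8
row 2: denom=10−2·1/4=19/2; d'=(-5−2·-21/8)/(19/2)=1/38
row 3: denom=8−3·6/19=134/19; d'=(26−3·1/38)/(134/19)=985/268
row 4: denom=8−1·19/134=1053/134; d'=(-22−1·985/268)/(1053/134)=-6881/2106
back: M4=-6881/2106
back: M3=985/268−19/134·-6881/2106=4358/1053
back: M2=1/38−6/19·4358/1053=-899/702
back: M1=-21/8−1/4·-899/702=-809/351
M: M0=0, M1=-809/351, M2=-899/702, M3=4358/1053, M4=-6881/2106, M5=0
seg 0: a=-1, c=M0/2=0, d=(M1−M0)/(6·2)=-809/4212, b=Δ0−h0·(2M0+M1)/6=3968/1053
seg 1: a=5, c=M1/2=-809/702, d=(M2−M1)/(6·2)=719/8424, b=Δ1−h1·(2M1+M2)/6=1541/1053
seg 2: a=4, c=M2/2=-899/1404, d=(M3−M2)/(6·3)=11413/37908, b=Δ2−h2·(2M2+M3)/6=-4469/2106
seg 3: a=0, c=M3/2=2179/1053, d=(M4−M3)/(6·1)=-1733/1404, b=Δ3−h3·(2M3+M4)/6=9119/4212
seg 4: a=3, c=M4/2=-6881/4212, d=(M5−M4)/(6·3)=6881/37908, b=Δ4−h4·(2M4+M5)/6=5477/2106
t_q=41/4 → seg 4, τ=9/4; S=3+5477/2106·τ+-6881/4212·τ²+6881/37908·τ³=79333/29952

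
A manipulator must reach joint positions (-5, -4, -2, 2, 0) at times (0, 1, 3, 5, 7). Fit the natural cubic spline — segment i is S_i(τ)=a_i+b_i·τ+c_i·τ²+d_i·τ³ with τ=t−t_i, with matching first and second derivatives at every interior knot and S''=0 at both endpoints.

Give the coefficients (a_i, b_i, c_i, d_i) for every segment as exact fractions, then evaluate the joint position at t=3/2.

  seg 0: a=-5 b=89/82 c=0 d=-7/82
  seg 1: a=-4 b=34/41 c=-21/82 d=7/41
  seg 2: a=-2 b=76/41 c=63/82 d=-57/164
  seg 3: a=2 b=31/41 c=-54/41 d=9/41
S(3/2) = -595/164

Δ: Δ0=1, Δ1=1, Δ2=2, Δ3=-1
row 1: diag=6, rhs=0; c'=1/3, d'=0
row 2: denom=8−2·1/3=22/3; d'=(6−2·0)/(22/3)=9/11
row 3: denom=8−2·3/11=82/11; d'=(-18−2·9/11)/(82/11)=-108/41
back: M3=-108/41
back: M2=9/11−3/11·-108/41=63/41
back: M1=0−1/3·63/41=-21/41
M: M0=0, M1=-21/41, M2=63/41, M3=-108/41, M4=0
seg 0: a=-5, c=M0/2=0, d=(M1−M0)/(6·1)=-7/82, b=Δ0−h0·(2M0+M1)/6=89/82
seg 1: a=-4, c=M1/2=-21/82, d=(M2−M1)/(6·2)=7/41, b=Δ1−h1·(2M1+M2)/6=34/41
seg 2: a=-2, c=M2/2=63/82, d=(M3−M2)/(6·2)=-57/164, b=Δ2−h2·(2M2+M3)/6=76/41
seg 3: a=2, c=M3/2=-54/41, d=(M4−M3)/(6·2)=9/41, b=Δ3−h3·(2M3+M4)/6=31/41
t_q=3/2 → seg 1, τ=1/2; S=-4+34/41·τ+-21/82·τ²+7/41·τ³=-595/164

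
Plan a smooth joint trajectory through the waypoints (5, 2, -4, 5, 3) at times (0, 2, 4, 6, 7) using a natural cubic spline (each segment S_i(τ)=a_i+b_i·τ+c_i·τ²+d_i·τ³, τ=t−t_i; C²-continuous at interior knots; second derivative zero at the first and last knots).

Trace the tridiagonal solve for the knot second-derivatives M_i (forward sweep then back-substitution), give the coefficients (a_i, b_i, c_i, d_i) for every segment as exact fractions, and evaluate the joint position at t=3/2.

Δ: Δ0=-3/2, Δ1=-3, Δ2=9/2, Δ3=-2
row 1: diag=8, rhs=-9; c'=1/4, d'=-9/8
row 2: denom=8−2·1/4=15/2; d'=(45−2·-9/8)/(15/2)=63/10
row 3: denom=6−2·4/15=82/15; d'=(-39−2·63/10)/(82/15)=-387/41
back: M3=-387/41
back: M2=63/10−4/15·-387/41=723/82
back: M1=-9/8−1/4·723/82=-273/82
M: M0=0, M1=-273/82, M2=723/82, M3=-387/41, M4=0
seg 0: a=5, c=M0/2=0, d=(M1−M0)/(6·2)=-91/328, b=Δ0−h0·(2M0+M1)/6=-16/41
seg 1: a=2, c=M1/2=-273/164, d=(M2−M1)/(6·2)=83/82, b=Δ1−h1·(2M1+M2)/6=-305/82
seg 2: a=-4, c=M2/2=723/164, d=(M3−M2)/(6·2)=-499/328, b=Δ2−h2·(2M2+M3)/6=145/82
seg 3: a=5, c=M3/2=-387/82, d=(M4−M3)/(6·1)=129/82, b=Δ3−h3·(2M3+M4)/6=47/41
t_q=3/2 → seg 0, τ=3/2; S=5+-16/41·τ+0·τ²+-91/328·τ³=9127/2624

  seg 0: a=5 b=-16/41 c=0 d=-91/328
  seg 1: a=2 b=-305/82 c=-273/164 d=83/82
  seg 2: a=-4 b=145/82 c=723/164 d=-499/328
  seg 3: a=5 b=47/41 c=-387/82 d=129/82
S(3/2) = 9127/2624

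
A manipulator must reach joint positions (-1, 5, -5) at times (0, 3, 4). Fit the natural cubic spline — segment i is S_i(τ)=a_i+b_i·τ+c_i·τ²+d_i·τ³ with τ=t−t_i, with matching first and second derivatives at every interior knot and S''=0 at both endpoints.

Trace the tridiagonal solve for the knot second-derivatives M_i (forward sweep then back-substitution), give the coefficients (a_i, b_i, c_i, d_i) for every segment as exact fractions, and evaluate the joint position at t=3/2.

  seg 0: a=-1 b=13/2 c=0 d=-1/2
  seg 1: a=5 b=-7 c=-9/2 d=3/2
S(3/2) = 113/16

Δ: Δ0=2, Δ1=-10
row 1: diag=8, rhs=-72; c'=1/8, d'=-9
back: M1=-9
M: M0=0, M1=-9, M2=0
seg 0: a=-1, c=M0/2=0, d=(M1−M0)/(6·3)=-1/2, b=Δ0−h0·(2M0+M1)/6=13/2
seg 1: a=5, c=M1/2=-9/2, d=(M2−M1)/(6·1)=3/2, b=Δ1−h1·(2M1+M2)/6=-7
t_q=3/2 → seg 0, τ=3/2; S=-1+13/2·τ+0·τ²+-1/2·τ³=113/16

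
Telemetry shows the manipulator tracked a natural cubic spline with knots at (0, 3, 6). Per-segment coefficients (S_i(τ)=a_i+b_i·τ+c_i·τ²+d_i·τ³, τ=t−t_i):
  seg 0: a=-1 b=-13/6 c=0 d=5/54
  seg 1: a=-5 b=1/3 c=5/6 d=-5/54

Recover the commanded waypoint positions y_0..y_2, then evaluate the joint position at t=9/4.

y_0=-1 y_1=-5 y_2=1
S(9/4) = -617/128

y_0 = S_0(0) = a_0 = -1
y_1 = S_1(0) = a_1 = -5
y_2 = S_1(3) = 1
t_q=9/4 is in segment 0 (τ=9/4); S_0(τ)=-617/128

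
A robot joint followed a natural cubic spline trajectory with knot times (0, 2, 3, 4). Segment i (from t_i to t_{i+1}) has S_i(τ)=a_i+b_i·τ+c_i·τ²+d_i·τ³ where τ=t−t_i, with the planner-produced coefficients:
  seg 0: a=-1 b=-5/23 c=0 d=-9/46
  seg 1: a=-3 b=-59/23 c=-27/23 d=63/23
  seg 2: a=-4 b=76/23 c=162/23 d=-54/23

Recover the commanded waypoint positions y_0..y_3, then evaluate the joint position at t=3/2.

y_0=-1 y_1=-3 y_2=-4 y_3=4
S(3/2) = -731/368

y_0 = S_0(0) = a_0 = -1
y_1 = S_1(0) = a_1 = -3
y_2 = S_2(0) = a_2 = -4
y_3 = S_2(1) = 4
t_q=3/2 is in segment 0 (τ=3/2); S_0(τ)=-731/368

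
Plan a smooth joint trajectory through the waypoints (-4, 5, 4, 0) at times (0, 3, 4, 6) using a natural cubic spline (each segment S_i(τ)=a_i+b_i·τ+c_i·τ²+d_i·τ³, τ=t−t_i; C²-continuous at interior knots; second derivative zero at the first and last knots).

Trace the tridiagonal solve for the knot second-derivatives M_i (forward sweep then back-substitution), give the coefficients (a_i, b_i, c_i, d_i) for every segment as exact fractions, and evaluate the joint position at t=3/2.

Δ: Δ0=3, Δ1=-1, Δ2=-2
row 1: diag=8, rhs=-24; c'=1/8, d'=-3
row 2: denom=6−1·1/8=47/8; d'=(-6−1·-3)/(47/8)=-24/47
back: M2=-24/47
back: M1=-3−1/8·-24/47=-138/47
M: M0=0, M1=-138/47, M2=-24/47, M3=0
seg 0: a=-4, c=M0/2=0, d=(M1−M0)/(6·3)=-23/141, b=Δ0−h0·(2M0+M1)/6=210/47
seg 1: a=5, c=M1/2=-69/47, d=(M2−M1)/(6·1)=19/47, b=Δ1−h1·(2M1+M2)/6=3/47
seg 2: a=4, c=M2/2=-12/47, d=(M3−M2)/(6·2)=2/47, b=Δ2−h2·(2M2+M3)/6=-78/47
t_q=3/2 → seg 0, τ=3/2; S=-4+210/47·τ+0·τ²+-23/141·τ³=809/376

  seg 0: a=-4 b=210/47 c=0 d=-23/141
  seg 1: a=5 b=3/47 c=-69/47 d=19/47
  seg 2: a=4 b=-78/47 c=-12/47 d=2/47
S(3/2) = 809/376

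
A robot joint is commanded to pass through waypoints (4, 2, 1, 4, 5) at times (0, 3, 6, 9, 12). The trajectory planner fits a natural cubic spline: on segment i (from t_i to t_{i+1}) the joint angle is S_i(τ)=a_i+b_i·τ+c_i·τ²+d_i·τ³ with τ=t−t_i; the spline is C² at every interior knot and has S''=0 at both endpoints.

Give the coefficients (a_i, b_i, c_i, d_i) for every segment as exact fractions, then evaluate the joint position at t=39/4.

  seg 0: a=4 b=-109/168 c=0 d=-1/504
  seg 1: a=2 b=-59/84 c=-1/56 d=71/1512
  seg 2: a=1 b=11/24 c=17/42 d=-113/1512
  seg 3: a=4 b=73/84 c=-15/56 d=5/168
S(39/4) = 2311/512

Δ: Δ0=-2/3, Δ1=-1/3, Δ2=1, Δ3=1/3
row 1: diag=12, rhs=2; c'=1/4, d'=1/6
row 2: denom=12−3·1/4=45/4; d'=(8−3·1/6)/(45/4)=2/3
row 3: denom=12−3·4/15=56/5; d'=(-4−3·2/3)/(56/5)=-15/28
back: M3=-15/28
back: M2=2/3−4/15·-15/28=17/21
back: M1=1/6−1/4·17/21=-1/28
M: M0=0, M1=-1/28, M2=17/21, M3=-15/28, M4=0
seg 0: a=4, c=M0/2=0, d=(M1−M0)/(6·3)=-1/504, b=Δ0−h0·(2M0+M1)/6=-109/168
seg 1: a=2, c=M1/2=-1/56, d=(M2−M1)/(6·3)=71/1512, b=Δ1−h1·(2M1+M2)/6=-59/84
seg 2: a=1, c=M2/2=17/42, d=(M3−M2)/(6·3)=-113/1512, b=Δ2−h2·(2M2+M3)/6=11/24
seg 3: a=4, c=M3/2=-15/56, d=(M4−M3)/(6·3)=5/168, b=Δ3−h3·(2M3+M4)/6=73/84
t_q=39/4 → seg 3, τ=3/4; S=4+73/84·τ+-15/56·τ²+5/168·τ³=2311/512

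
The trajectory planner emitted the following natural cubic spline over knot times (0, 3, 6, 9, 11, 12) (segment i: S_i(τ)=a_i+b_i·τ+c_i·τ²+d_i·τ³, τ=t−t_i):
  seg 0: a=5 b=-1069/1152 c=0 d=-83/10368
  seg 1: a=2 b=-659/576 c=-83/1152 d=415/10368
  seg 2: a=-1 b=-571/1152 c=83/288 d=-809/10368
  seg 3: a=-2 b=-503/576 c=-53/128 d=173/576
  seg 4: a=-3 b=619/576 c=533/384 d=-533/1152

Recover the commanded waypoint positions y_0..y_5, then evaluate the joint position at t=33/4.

y_0 = S_0(0) = a_0 = 5
y_1 = S_1(0) = a_1 = 2
y_2 = S_2(0) = a_2 = -1
y_3 = S_3(0) = a_3 = -2
y_4 = S_4(0) = a_4 = -3
y_5 = S_4(1) = -1
t_q=33/4 is in segment 2 (τ=9/4); S_2(τ)=-12657/8192

y_0=5 y_1=2 y_2=-1 y_3=-2 y_4=-3 y_5=-1
S(33/4) = -12657/8192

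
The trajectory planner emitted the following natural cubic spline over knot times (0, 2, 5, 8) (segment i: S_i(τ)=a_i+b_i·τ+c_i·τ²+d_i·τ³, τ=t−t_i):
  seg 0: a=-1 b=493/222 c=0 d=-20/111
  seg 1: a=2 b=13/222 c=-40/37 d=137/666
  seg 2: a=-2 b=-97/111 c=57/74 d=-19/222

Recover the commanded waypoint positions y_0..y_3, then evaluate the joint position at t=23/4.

y_0=-1 y_1=2 y_2=-2 y_3=0
S(23/4) = -10695/4736

y_0 = S_0(0) = a_0 = -1
y_1 = S_1(0) = a_1 = 2
y_2 = S_2(0) = a_2 = -2
y_3 = S_2(3) = 0
t_q=23/4 is in segment 2 (τ=3/4); S_2(τ)=-10695/4736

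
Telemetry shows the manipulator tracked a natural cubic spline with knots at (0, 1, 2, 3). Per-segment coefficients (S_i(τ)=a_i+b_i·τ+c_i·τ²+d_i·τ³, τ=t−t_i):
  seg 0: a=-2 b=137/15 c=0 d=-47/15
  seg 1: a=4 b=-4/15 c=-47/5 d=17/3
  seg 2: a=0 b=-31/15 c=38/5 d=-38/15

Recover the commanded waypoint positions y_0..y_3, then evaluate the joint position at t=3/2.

y_0=-2 y_1=4 y_2=0 y_3=3
S(3/2) = 89/40

y_0 = S_0(0) = a_0 = -2
y_1 = S_1(0) = a_1 = 4
y_2 = S_2(0) = a_2 = 0
y_3 = S_2(1) = 3
t_q=3/2 is in segment 1 (τ=1/2); S_1(τ)=89/40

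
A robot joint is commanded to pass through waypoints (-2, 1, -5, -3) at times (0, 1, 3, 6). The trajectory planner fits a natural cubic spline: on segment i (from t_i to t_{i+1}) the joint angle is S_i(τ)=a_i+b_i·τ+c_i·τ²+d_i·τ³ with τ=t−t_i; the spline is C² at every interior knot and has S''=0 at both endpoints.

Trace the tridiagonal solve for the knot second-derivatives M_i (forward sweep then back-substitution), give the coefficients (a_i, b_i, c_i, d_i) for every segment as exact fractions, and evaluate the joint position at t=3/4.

Δ: Δ0=3, Δ1=-3, Δ2=2/3
row 1: diag=6, rhs=-36; c'=1/3, d'=-6
row 2: denom=10−2·1/3=28/3; d'=(22−2·-6)/(28/3)=51/14
back: M2=51/14
back: M1=-6−1/3·51/14=-101/14
M: M0=0, M1=-101/14, M2=51/14, M3=0
seg 0: a=-2, c=M0/2=0, d=(M1−M0)/(6·1)=-101/84, b=Δ0−h0·(2M0+M1)/6=353/84
seg 1: a=1, c=M1/2=-101/28, d=(M2−M1)/(6·2)=19/21, b=Δ1−h1·(2M1+M2)/6=25/42
seg 2: a=-5, c=M2/2=51/28, d=(M3−M2)/(6·3)=-17/84, b=Δ2−h2·(2M2+M3)/6=-125/42
t_q=3/4 → seg 0, τ=3/4; S=-2+353/84·τ+0·τ²+-101/84·τ³=165/256

  seg 0: a=-2 b=353/84 c=0 d=-101/84
  seg 1: a=1 b=25/42 c=-101/28 d=19/21
  seg 2: a=-5 b=-125/42 c=51/28 d=-17/84
S(3/4) = 165/256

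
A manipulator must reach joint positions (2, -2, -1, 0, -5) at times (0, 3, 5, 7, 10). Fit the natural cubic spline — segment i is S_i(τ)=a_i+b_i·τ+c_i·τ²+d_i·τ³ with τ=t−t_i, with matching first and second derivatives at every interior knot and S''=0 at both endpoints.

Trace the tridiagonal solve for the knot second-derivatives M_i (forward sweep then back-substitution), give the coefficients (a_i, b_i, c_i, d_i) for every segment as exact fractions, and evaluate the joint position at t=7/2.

  seg 0: a=2 b=-169/90 c=0 d=49/810
  seg 1: a=-2 b=-11/45 c=49/90 d=-31/360
  seg 2: a=-1 b=9/10 c=1/36 d=-41/360
  seg 3: a=0 b=-16/45 c=-59/90 d=59/810
S(7/2) = -639/320

Δ: Δ0=-4/3, Δ1=1/2, Δ2=1/2, Δ3=-5/3
row 1: diag=10, rhs=11; c'=1/5, d'=11/10
row 2: denom=8−2·1/5=38/5; d'=(0−2·11/10)/(38/5)=-11/38
row 3: denom=10−2·5/19=180/19; d'=(-13−2·-11/38)/(180/19)=-59/45
back: M3=-59/45
back: M2=-11/38−5/19·-59/45=1/18
back: M1=11/10−1/5·1/18=49/45
M: M0=0, M1=49/45, M2=1/18, M3=-59/45, M4=0
seg 0: a=2, c=M0/2=0, d=(M1−M0)/(6·3)=49/810, b=Δ0−h0·(2M0+M1)/6=-169/90
seg 1: a=-2, c=M1/2=49/90, d=(M2−M1)/(6·2)=-31/360, b=Δ1−h1·(2M1+M2)/6=-11/45
seg 2: a=-1, c=M2/2=1/36, d=(M3−M2)/(6·2)=-41/360, b=Δ2−h2·(2M2+M3)/6=9/10
seg 3: a=0, c=M3/2=-59/90, d=(M4−M3)/(6·3)=59/810, b=Δ3−h3·(2M3+M4)/6=-16/45
t_q=7/2 → seg 1, τ=1/2; S=-2+-11/45·τ+49/90·τ²+-31/360·τ³=-639/320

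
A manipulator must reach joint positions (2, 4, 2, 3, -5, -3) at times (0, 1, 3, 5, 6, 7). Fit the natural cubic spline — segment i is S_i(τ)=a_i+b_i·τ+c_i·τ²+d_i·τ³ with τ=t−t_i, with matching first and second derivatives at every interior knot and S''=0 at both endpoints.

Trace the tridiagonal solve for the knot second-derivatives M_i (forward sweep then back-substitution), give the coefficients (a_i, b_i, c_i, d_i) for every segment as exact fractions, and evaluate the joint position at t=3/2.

  seg 0: a=2 b=2581/916 c=0 d=-749/916
  seg 1: a=4 b=167/458 c=-2247/916 d=811/916
  seg 2: a=2 b=539/458 c=2619/916 d=-2929/1832
  seg 3: a=3 b=-1505/229 c=-1542/229 d=1215/229
  seg 4: a=-5 b=-944/229 c=2103/229 d=-701/229
S(3/2) = 26965/7328

Δ: Δ0=2, Δ1=-1, Δ2=1/2, Δ3=-8, Δ4=2
row 1: diag=6, rhs=-18; c'=1/3, d'=-3
row 2: denom=8−2·1/3=22/3; d'=(9−2·-3)/(22/3)=45/22
row 3: denom=6−2·3/11=60/11; d'=(-51−2·45/22)/(60/11)=-101/10
row 4: denom=4−1·11/60=229/60; d'=(60−1·-101/10)/(229/60)=4206/229
back: M4=4206/229
back: M3=-101/10−11/60·4206/229=-3084/229
back: M2=45/22−3/11·-3084/229=2619/458
back: M1=-3−1/3·2619/458=-2247/458
M: M0=0, M1=-2247/458, M2=2619/458, M3=-3084/229, M4=4206/229, M5=0
seg 0: a=2, c=M0/2=0, d=(M1−M0)/(6·1)=-749/916, b=Δ0−h0·(2M0+M1)/6=2581/916
seg 1: a=4, c=M1/2=-2247/916, d=(M2−M1)/(6·2)=811/916, b=Δ1−h1·(2M1+M2)/6=167/458
seg 2: a=2, c=M2/2=2619/916, d=(M3−M2)/(6·2)=-2929/1832, b=Δ2−h2·(2M2+M3)/6=539/458
seg 3: a=3, c=M3/2=-1542/229, d=(M4−M3)/(6·1)=1215/229, b=Δ3−h3·(2M3+M4)/6=-1505/229
seg 4: a=-5, c=M4/2=2103/229, d=(M5−M4)/(6·1)=-701/229, b=Δ4−h4·(2M4+M5)/6=-944/229
t_q=3/2 → seg 1, τ=1/2; S=4+167/458·τ+-2247/916·τ²+811/916·τ³=26965/7328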